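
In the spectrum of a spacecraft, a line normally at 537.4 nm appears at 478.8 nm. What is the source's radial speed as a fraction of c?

λ'/λ₀ = 0.8910 < 1 (blueshift), so the source is approaching.
λ'/λ₀ = √((1 − β)/(1 + β)) for an approaching source ⇒ β = (1 − r²)/(1 + r²) with r = λ'/λ₀.
β = (1 − 0.7938)/(1 + 0.7938) ≈ 0.115.

0.115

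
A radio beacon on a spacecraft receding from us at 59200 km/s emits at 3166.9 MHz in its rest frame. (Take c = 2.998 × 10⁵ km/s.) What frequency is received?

β = v/c = 59200/299800 = 0.1975.
Relativistic Doppler for frequency: f' = f₀ · √((1 − β)/(1 + β)).
f' = 3166.9 × √(0.8025/1.1975) = 3166.9 × 0.81865 ≈ 2592.6 MHz.

2592.6 MHz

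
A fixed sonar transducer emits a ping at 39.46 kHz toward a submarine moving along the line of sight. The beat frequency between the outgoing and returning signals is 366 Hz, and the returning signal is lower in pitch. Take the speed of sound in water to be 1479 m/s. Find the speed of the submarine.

6.9 m/s

Double Doppler shift off a moving reflector: f₂ = f₀ · (v + u)/(v − u) (u > 0 toward emitter).
Returning signal is lower, so f₂ = f₀ − Δf = 39460 − 366 = 39094 Hz.
Rearranging, u = v · (f₂ − f₀)/(f₂ + f₀) = 1479 × -366/78554 ≈ -6.9 m/s.
So the submarine is moving at 6.9 m/s away from the emitter.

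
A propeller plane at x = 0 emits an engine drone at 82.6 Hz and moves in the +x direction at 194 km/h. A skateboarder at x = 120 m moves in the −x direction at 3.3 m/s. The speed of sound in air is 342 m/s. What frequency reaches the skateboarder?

99 Hz

194 km/h = 53.89 m/s.
The observer lies on the +x side, so the source is heading toward the observer and the observer is heading toward the source.
With source approaching and observer approaching, f' = f · (v + v_o)/(v − v_s).
f' = 82.6 × (342 + 3.3)/(342 − 53.89) = 82.6 × 345.3/288.11 ≈ 99 Hz.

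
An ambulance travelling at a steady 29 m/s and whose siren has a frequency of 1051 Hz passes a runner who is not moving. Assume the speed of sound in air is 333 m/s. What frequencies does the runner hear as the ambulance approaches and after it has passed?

Approaching: f₁ = f · v/(v − v_s) = 1051 × 333/304 ≈ 1151 Hz.
Receding: f₂ = f · v/(v + v_s) = 1051 × 333/362 ≈ 967 Hz.

1151 Hz approaching; 967 Hz receding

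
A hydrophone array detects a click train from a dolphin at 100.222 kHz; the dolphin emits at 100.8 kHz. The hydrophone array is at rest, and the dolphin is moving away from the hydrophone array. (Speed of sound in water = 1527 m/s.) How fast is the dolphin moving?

f' = f · v/(v + v_s) ⇒ v_s = v · |1 − f/f'|.
v_s = 1527 × |1 − 100.8/100.222| = 1527 × 0.005767 ≈ 8.8 m/s.

8.8 m/s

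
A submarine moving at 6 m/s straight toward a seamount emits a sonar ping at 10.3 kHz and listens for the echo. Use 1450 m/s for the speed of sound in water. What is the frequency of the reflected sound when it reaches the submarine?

The seamount receives the sound from a moving source: f₁ = f₀ · v/(v − v_e) = 10.3 × 1450/1444 ≈ 10.34 kHz.
On the return leg the submarine is a moving observer: f₂ = f₁ · (v + v_e)/v = 10.34 × 1456/1450 ≈ 10.39 kHz.
Equivalently f₂ = f₀ · (v + v_e)/(v − v_e).

10.39 kHz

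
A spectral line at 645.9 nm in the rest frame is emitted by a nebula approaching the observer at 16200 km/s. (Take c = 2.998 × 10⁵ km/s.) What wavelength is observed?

β = v/c = 16200/299800 = 0.0540.
Relativistic Doppler for wavelength: λ' = λ₀ · √((1 − β)/(1 + β)).
λ' = 645.9 × √(0.9460/1.0540) = 645.9 × 0.94735 ≈ 611.9 nm.

611.9 nm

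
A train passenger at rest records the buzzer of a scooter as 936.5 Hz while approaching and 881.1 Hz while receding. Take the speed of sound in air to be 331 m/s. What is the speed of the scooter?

f₁/f₂ = (v + v_s)/(v − v_s), so v_s = v · (f₁ − f₂)/(f₁ + f₂).
v_s = 331 × (936.5 − 881.1)/(936.5 + 881.1) = 331 × 55.4/1817.6 ≈ 10.1 m/s.

10.1 m/s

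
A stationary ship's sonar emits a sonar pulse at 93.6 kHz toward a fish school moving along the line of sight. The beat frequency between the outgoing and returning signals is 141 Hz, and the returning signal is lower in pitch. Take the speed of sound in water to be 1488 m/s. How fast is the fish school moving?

Double Doppler shift off a moving reflector: f₂ = f₀ · (v + u)/(v − u) (u > 0 toward emitter).
Returning signal is lower, so f₂ = f₀ − Δf = 93600 − 141 = 93459 Hz.
Rearranging, u = v · (f₂ − f₀)/(f₂ + f₀) = 1488 × -141/187059 ≈ -1.12 m/s.
So the fish school is moving at 1.12 m/s away from the emitter.

1.12 m/s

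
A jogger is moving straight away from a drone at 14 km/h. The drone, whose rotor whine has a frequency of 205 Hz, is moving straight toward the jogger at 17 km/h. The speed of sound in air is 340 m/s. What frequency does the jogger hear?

17 km/h = 4.722 m/s; 14 km/h = 3.889 m/s.
With source approaching and observer receding, f' = f · (v − v_o)/(v − v_s).
f' = 205 × (340 − 3.889)/(340 − 4.722) = 205 × 336.11/335.28 ≈ 206 Hz.

206 Hz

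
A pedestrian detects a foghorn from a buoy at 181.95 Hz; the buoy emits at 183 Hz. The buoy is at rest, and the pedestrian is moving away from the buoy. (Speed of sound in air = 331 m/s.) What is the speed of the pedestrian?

1.90 m/s

f' = f · (v − v_o)/v ⇒ v_o = v · |f'/f − 1|.
v_o = 331 × |181.95/183 − 1| = 331 × 0.005738 ≈ 1.90 m/s.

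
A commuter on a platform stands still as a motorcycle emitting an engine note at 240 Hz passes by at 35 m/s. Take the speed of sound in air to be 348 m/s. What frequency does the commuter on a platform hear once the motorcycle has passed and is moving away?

Receding: f₂ = f · v/(v + v_s) = 240 × 348/383 ≈ 218 Hz.

218 Hz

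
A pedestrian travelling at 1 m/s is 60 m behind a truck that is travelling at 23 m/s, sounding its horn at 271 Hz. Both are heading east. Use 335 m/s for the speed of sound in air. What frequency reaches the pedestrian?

254 Hz

The pedestrian is behind, so the truck is moving away from it while the pedestrian is moving toward the truck.
Both move, so f' = f · (v + v_o)/(v + v_s).
f' = 271 × (335 + 1)/(335 + 23) = 271 × 336/358 ≈ 254 Hz.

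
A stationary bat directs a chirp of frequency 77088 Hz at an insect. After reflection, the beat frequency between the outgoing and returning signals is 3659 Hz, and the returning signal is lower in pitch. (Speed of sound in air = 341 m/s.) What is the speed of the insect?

Double Doppler shift off a moving reflector: f₂ = f₀ · (v + u)/(v − u) (u > 0 toward emitter).
Returning signal is lower, so f₂ = f₀ − Δf = 77088 − 3659 = 73429 Hz.
Rearranging, u = v · (f₂ − f₀)/(f₂ + f₀) = 341 × -3659/150517 ≈ -8.3 m/s.
So the insect is moving at 8.3 m/s away from the emitter.

8.3 m/s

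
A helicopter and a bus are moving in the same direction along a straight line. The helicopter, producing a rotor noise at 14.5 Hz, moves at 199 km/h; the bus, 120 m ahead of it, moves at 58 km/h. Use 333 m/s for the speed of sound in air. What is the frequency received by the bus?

199 km/h = 55.28 m/s; 58 km/h = 16.11 m/s.
The bus is ahead, so the helicopter is moving toward it while the bus is moving away from the helicopter.
General Doppler shift: f' = f · (v − v_o)/(v − v_s).
f' = 14.5 × (333 − 16.11)/(333 − 55.28) = 14.5 × 316.89/277.72 ≈ 16.5 Hz.

16.5 Hz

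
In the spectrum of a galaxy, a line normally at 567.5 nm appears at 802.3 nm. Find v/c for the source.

λ'/λ₀ = 1.4137 > 1 (redshift), so the source is receding.
λ'/λ₀ = √((1 + β)/(1 − β)) for a receding source ⇒ β = (r² − 1)/(r² + 1) with r = λ'/λ₀.
β = (1.9987 − 1)/(1.9987 + 1) ≈ 0.333.

0.333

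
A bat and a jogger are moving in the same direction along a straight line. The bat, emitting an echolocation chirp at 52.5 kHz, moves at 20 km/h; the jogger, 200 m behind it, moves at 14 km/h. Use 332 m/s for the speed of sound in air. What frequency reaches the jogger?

20 km/h = 5.556 m/s; 14 km/h = 3.889 m/s.
The jogger is behind, so the bat is moving away from it while the jogger is moving toward the bat.
With source receding and observer approaching, f' = f · (v + v_o)/(v + v_s).
f' = 52.5 × (332 + 3.889)/(332 + 5.556) = 52.5 × 335.89/337.56 ≈ 52.2 kHz.

52.2 kHz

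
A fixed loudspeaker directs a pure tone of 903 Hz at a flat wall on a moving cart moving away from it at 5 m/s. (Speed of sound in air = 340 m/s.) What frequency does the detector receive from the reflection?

877 Hz

At the flat wall on a moving cart (a moving observer), f₁ = f₀ · (v − u)/v = 903 × 335/340 ≈ 890 Hz.
The reflection then acts as a moving source: f₂ = f₁ · v/(v + u) ≈ 877 Hz.
Equivalently f₂ = f₀ · (v − u)/(v + u).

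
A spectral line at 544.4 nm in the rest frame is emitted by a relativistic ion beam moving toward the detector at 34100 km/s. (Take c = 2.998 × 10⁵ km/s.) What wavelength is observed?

β = v/c = 34100/299800 = 0.1137.
Relativistic Doppler for wavelength: λ' = λ₀ · √((1 − β)/(1 + β)).
λ' = 544.4 × √(0.8863/1.1137) = 544.4 × 0.89205 ≈ 485.6 nm.

485.6 nm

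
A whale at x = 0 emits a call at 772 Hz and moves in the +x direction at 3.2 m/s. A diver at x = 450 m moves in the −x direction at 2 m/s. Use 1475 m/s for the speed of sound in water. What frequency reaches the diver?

775 Hz

The observer lies on the +x side, so the source is heading toward the observer and the observer is heading toward the source.
General Doppler shift: f' = f · (v + v_o)/(v − v_s).
f' = 772 × (1475 + 2)/(1475 − 3.2) = 772 × 1477/1471.8 ≈ 775 Hz.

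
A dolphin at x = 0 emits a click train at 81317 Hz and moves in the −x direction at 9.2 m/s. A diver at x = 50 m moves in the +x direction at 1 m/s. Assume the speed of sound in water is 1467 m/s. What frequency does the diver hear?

80755 Hz

The observer lies on the +x side, so the source is heading away from the observer and the observer is heading away from the source.
General Doppler shift: f' = f · (v − v_o)/(v + v_s).
f' = 81317 × (1467 − 1)/(1467 + 9.2) = 81317 × 1466/1476.2 ≈ 80755 Hz.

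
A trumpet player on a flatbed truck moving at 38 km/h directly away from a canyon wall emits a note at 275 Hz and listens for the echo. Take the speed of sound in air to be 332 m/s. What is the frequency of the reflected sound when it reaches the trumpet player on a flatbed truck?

38 km/h = 10.56 m/s.
The canyon wall receives the sound from a moving source: f₁ = f₀ · v/(v + v_e) = 275 × 332/342.56 ≈ 267 Hz.
On the return leg the trumpet player on a flatbed truck is a moving observer: f₂ = f₁ · (v − v_e)/v = 267 × 321.44/332 ≈ 258 Hz.
Equivalently f₂ = f₀ · (v − v_e)/(v + v_e).

258 Hz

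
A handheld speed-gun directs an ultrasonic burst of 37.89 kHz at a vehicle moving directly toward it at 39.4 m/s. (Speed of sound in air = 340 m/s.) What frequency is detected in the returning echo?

The vehicle first receives the wave as a moving observer: f₁ = f₀ · (v + u)/v = 37.89 × (340 + 39.4)/340 ≈ 42.3 kHz.
The reflection then acts as a moving source: f₂ = f₁ · v/(v − u) ≈ 47.8 kHz.
Equivalently f₂ = f₀ · (v + u)/(v − u).

47.8 kHz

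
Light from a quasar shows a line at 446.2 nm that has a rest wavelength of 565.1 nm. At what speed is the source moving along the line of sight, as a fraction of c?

0.232c

λ'/λ₀ = 0.7896 < 1 (blueshift), so the source is approaching.
λ'/λ₀ = √((1 − β)/(1 + β)) for an approaching source ⇒ β = (1 − r²)/(1 + r²) with r = λ'/λ₀.
β = (1 − 0.6235)/(1 + 0.6235) ≈ 0.232.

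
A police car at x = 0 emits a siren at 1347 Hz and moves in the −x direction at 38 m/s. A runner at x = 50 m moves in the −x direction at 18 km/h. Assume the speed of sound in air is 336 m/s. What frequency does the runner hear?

1228 Hz

18 km/h = 5 m/s.
The observer lies on the +x side, so the source is heading away from the observer and the observer is heading toward the source.
Both move, so f' = f · (v + v_o)/(v + v_s).
f' = 1347 × (336 + 5)/(336 + 38) = 1347 × 341/374 ≈ 1228 Hz.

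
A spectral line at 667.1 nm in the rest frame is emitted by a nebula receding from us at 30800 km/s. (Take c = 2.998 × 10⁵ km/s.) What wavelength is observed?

β = v/c = 30800/299800 = 0.1027.
Relativistic Doppler for wavelength: λ' = λ₀ · √((1 + β)/(1 − β)).
λ' = 667.1 × √(1.1027/0.8973) = 667.1 × 1.10860 ≈ 739.5 nm.

739.5 nm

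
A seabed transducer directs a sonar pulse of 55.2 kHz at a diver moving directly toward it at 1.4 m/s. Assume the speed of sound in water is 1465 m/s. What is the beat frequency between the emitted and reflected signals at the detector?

106 Hz

At the diver (a moving observer), f₁ = f₀ · (v + u)/v = 55.2 × 1466.4/1465 ≈ 55.2528 kHz.
On reflection it acts as a source moving toward the stationary detector: f₂ = f₁ · v/(v − u) = 55.2528 × 1465/1463.6 ≈ 55.3056 kHz.
Beat frequency (with f₀ = 55200 Hz): |f₂ − f₀| = 2u·f₀/(v − u) = 2 × 1.4 × 55200/1463.6 ≈ 106 Hz.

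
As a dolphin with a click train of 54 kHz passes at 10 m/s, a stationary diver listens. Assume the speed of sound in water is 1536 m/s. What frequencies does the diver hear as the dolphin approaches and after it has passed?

Approaching: f₁ = f · v/(v − v_s) = 54 × 1536/1526 ≈ 54.4 kHz.
Receding: f₂ = f · v/(v + v_s) = 54 × 1536/1546 ≈ 53.7 kHz.

54.4 kHz approaching; 53.7 kHz receding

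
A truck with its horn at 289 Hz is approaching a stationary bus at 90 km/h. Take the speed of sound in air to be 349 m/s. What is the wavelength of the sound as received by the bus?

90 km/h = 25 m/s.
With the source moving toward a stationary observer, f' = f · v/(v − v_s).
f' = 289 × 349/(349 − 25) ≈ 311 Hz.
λ' = v/f' = 349/311.299 ≈ 1.12 m.

1.12 m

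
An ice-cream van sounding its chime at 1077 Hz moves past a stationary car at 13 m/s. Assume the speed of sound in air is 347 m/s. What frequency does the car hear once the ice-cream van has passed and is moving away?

1038 Hz

Receding: f₂ = f · v/(v + v_s) = 1077 × 347/360 ≈ 1038 Hz.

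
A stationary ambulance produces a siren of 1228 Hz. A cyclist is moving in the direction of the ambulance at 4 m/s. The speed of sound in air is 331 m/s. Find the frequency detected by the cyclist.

Moving observer, stationary source: f' = f · (v + v_o)/v.
f' = 1228 × (331 + 4)/331 = 1228 × 335/331 ≈ 1243 Hz.

1243 Hz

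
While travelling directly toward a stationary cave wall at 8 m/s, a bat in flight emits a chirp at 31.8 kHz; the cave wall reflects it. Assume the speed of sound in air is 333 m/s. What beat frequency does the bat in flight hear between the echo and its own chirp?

1566 Hz

The cave wall receives the sound from a moving source: f₁ = f₀ · v/(v − v_e) = 31.8 × 333/325 ≈ 32.583 kHz.
On the return leg the bat in flight is a moving observer: f₂ = f₁ · (v + v_e)/v = 32.583 × 341/333 ≈ 33.366 kHz.
Beat against the emitted tone (with f₀ = 31800 Hz): |f₂ − f₀| = 2v_e·f₀/(v − v_e) = 2 × 8 × 31800/325 ≈ 1566 Hz.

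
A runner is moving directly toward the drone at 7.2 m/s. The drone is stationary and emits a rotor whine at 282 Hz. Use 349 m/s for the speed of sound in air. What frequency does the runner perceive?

288 Hz

Moving observer, stationary source: f' = f · (v + v_o)/v.
f' = 282 × (349 + 7.2)/349 = 282 × 356.2/349 ≈ 288 Hz.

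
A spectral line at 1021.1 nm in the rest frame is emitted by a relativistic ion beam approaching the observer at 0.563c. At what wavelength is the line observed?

539.9 nm

Relativistic Doppler for wavelength: λ' = λ₀ · √((1 − β)/(1 + β)).
λ' = 1021.1 × √(0.4370/1.5630) = 1021.1 × 0.52876 ≈ 539.9 nm.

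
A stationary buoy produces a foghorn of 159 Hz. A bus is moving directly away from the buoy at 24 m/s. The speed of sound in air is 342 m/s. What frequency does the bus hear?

Only the observer moves, away from the source, so f' = f · (v − v_o)/v.
f' = 159 × (342 − 24)/342 = 159 × 318/342 ≈ 148 Hz.

148 Hz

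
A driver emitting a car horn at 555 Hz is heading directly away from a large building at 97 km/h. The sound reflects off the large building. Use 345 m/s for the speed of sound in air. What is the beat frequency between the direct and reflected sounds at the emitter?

80 Hz

97 km/h = 26.94 m/s.
The large building receives the sound from a moving source: f₁ = f₀ · v/(v + v_e) = 555 × 345/371.94 ≈ 514.8 Hz.
On the return leg the driver is a moving observer: f₂ = f₁ · (v − v_e)/v = 514.8 × 318.06/345 ≈ 474.6 Hz.
Beat against the emitted tone: |f₂ − f₀| = 2v_e·f₀/(v + v_e) = 2 × 26.94 × 555/371.94 ≈ 80 Hz.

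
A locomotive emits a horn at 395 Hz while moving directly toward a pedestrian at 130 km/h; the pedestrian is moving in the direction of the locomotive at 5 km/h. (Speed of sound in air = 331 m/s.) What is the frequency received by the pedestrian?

445 Hz

130 km/h = 36.11 m/s; 5 km/h = 1.389 m/s.
Both move, so f' = f · (v + v_o)/(v − v_s).
f' = 395 × (331 + 1.389)/(331 − 36.11) = 395 × 332.39/294.89 ≈ 445 Hz.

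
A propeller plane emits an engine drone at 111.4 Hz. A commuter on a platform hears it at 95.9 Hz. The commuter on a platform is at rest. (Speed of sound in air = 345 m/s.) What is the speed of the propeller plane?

56 m/s

f' < f, so the propeller plane is receding.
f' = f · v/(v + v_s) ⇒ v_s = v · |1 − f/f'|.
v_s = 345 × |1 − 111.4/95.9| = 345 × 0.1616 ≈ 56 m/s.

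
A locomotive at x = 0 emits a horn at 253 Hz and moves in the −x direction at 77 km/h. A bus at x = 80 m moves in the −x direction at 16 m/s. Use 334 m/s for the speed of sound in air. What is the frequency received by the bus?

77 km/h = 21.39 m/s.
The observer lies on the +x side, so the source is heading away from the observer and the observer is heading toward the source.
General Doppler shift: f' = f · (v + v_o)/(v + v_s).
f' = 253 × (334 + 16)/(334 + 21.39) = 253 × 350/355.39 ≈ 249 Hz.

249 Hz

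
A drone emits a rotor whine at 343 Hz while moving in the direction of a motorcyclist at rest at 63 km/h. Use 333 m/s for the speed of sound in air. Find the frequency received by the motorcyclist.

362 Hz

63 km/h = 17.5 m/s.
Moving source, stationary observer: f' = f · v/(v − v_s) since the source is approaching.
f' = 343 × 333/(333 − 17.5) = 343 × 333/315.5 ≈ 362 Hz.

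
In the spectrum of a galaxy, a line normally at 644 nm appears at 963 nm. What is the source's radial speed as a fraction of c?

λ'/λ₀ = 1.4953 > 1 (redshift), so the source is receding.
λ'/λ₀ = √((1 + β)/(1 − β)) for a receding source ⇒ β = (r² − 1)/(r² + 1) with r = λ'/λ₀.
β = (2.2360 − 1)/(2.2360 + 1) ≈ 0.382.

0.382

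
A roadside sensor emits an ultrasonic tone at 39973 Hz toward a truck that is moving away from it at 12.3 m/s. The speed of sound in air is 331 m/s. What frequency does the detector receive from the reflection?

The truck first receives the wave as a moving observer: f₁ = f₀ · (v − u)/v = 39973 × (331 − 12.3)/331 ≈ 38488 Hz.
The reflection then acts as a moving source: f₂ = f₁ · v/(v + u) ≈ 37109 Hz.

37109 Hz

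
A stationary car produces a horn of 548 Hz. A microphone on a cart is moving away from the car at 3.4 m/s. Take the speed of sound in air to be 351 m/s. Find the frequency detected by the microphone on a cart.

543 Hz

Only the observer moves, away from the source, so f' = f · (v − v_o)/v.
f' = 548 × (351 − 3.4)/351 = 548 × 347.6/351 ≈ 543 Hz.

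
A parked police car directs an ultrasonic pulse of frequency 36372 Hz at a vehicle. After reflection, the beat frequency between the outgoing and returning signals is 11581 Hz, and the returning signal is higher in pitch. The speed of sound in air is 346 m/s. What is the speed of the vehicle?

Double Doppler shift off a moving reflector: f₂ = f₀ · (v + u)/(v − u) (u > 0 toward emitter).
Returning signal is higher, so f₂ = f₀ + Δf = 36372 + 11581 = 47953 Hz.
Rearranging, u = v · (f₂ − f₀)/(f₂ + f₀) = 346 × 11581/84325 ≈ 48 m/s.
So the vehicle is moving at 48 m/s toward the emitter.

48 m/s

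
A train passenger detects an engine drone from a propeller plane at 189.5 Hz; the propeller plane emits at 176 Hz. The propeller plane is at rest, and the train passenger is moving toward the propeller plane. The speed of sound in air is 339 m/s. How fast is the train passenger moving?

26 m/s

f' = f · (v + v_o)/v ⇒ v_o = v · |f'/f − 1|.
v_o = 339 × |189.5/176 − 1| = 339 × 0.0767 ≈ 26 m/s.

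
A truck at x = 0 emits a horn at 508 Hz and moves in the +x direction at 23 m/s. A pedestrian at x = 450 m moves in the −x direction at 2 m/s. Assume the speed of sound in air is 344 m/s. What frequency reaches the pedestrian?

The observer lies on the +x side, so the source is heading toward the observer and the observer is heading toward the source.
With source approaching and observer approaching, f' = f · (v + v_o)/(v − v_s).
f' = 508 × (344 + 2)/(344 − 23) = 508 × 346/321 ≈ 548 Hz.

548 Hz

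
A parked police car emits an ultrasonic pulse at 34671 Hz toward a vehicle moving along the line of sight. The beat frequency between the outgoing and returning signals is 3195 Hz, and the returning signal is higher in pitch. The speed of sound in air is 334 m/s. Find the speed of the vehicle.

14.7 m/s

Double Doppler shift off a moving reflector: f₂ = f₀ · (v + u)/(v − u) (u > 0 toward emitter).
Returning signal is higher, so f₂ = f₀ + Δf = 34671 + 3195 = 37866 Hz.
Rearranging, u = v · (f₂ − f₀)/(f₂ + f₀) = 334 × 3195/72537 ≈ 14.7 m/s.
So the vehicle is moving at 14.7 m/s toward the emitter.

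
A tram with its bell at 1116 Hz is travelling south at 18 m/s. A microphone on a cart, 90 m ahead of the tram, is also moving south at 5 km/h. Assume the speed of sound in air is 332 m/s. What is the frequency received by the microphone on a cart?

1175 Hz

5 km/h = 1.389 m/s.
The microphone on a cart is ahead, so the tram is moving toward it while the microphone on a cart is moving away from the tram.
With source approaching and observer receding, f' = f · (v − v_o)/(v − v_s).
f' = 1116 × (332 − 1.389)/(332 − 18) = 1116 × 330.61/314 ≈ 1175 Hz.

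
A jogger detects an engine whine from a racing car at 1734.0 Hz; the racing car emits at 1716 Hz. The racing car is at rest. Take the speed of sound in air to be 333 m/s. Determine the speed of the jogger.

f' > f, so the jogger is approaching.
f' = f · (v + v_o)/v ⇒ v_o = v · |f'/f − 1|.
v_o = 333 × |1734.0/1716 − 1| = 333 × 0.01049 ≈ 3.5 m/s.

3.5 m/s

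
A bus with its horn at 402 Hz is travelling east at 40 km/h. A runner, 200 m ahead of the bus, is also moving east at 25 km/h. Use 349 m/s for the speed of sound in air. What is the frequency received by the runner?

40 km/h = 11.11 m/s; 25 km/h = 6.944 m/s.
The runner is ahead, so the bus is moving toward it while the runner is moving away from the bus.
With source approaching and observer receding, f' = f · (v − v_o)/(v − v_s).
f' = 402 × (349 − 6.944)/(349 − 11.11) = 402 × 342.06/337.89 ≈ 407 Hz.

407 Hz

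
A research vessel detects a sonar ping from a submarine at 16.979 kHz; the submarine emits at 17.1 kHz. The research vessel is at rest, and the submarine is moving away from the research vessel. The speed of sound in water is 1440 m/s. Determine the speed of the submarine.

10.3 m/s

f' = f · v/(v + v_s) ⇒ v_s = v · |1 − f/f'|.
v_s = 1440 × |1 − 17.1/16.979| = 1440 × 0.007126 ≈ 10.3 m/s.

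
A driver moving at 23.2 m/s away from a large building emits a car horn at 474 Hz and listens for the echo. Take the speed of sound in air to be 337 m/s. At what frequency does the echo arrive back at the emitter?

The large building receives the sound from a moving source: f₁ = f₀ · v/(v + v_e) = 474 × 337/360.2 ≈ 443 Hz.
On the return leg the driver is a moving observer: f₂ = f₁ · (v − v_e)/v = 443 × 313.8/337 ≈ 413 Hz.
Equivalently f₂ = f₀ · (v − v_e)/(v + v_e).

413 Hz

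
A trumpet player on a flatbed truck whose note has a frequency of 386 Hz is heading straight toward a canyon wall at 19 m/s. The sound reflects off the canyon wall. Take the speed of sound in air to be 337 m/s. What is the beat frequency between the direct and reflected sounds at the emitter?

The canyon wall receives the sound from a moving source: f₁ = f₀ · v/(v − v_e) = 386 × 337/318 ≈ 409.1 Hz.
On the return leg the trumpet player on a flatbed truck is a moving observer: f₂ = f₁ · (v + v_e)/v = 409.1 × 356/337 ≈ 432.1 Hz.
Equivalently f₂ = f₀ · (v + v_e)/(v − v_e).
Beat against the emitted tone: |f₂ − f₀| = 2v_e·f₀/(v − v_e) = 2 × 19 × 386/318 ≈ 46.1 Hz.

46.1 Hz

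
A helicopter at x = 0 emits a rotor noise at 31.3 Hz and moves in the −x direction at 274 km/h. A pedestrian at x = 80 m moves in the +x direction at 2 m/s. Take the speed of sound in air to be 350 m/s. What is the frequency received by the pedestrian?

25.6 Hz

274 km/h = 76.11 m/s.
The observer lies on the +x side, so the source is heading away from the observer and the observer is heading away from the source.
General Doppler shift: f' = f · (v − v_o)/(v + v_s).
f' = 31.3 × (350 − 2)/(350 + 76.11) = 31.3 × 348/426.11 ≈ 25.6 Hz.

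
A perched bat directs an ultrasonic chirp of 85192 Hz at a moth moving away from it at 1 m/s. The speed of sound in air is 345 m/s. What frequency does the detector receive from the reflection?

84700 Hz

The moth first receives the wave as a moving observer: f₁ = f₀ · (v − u)/v = 85192 × (345 − 1)/345 ≈ 84945 Hz.
On reflection it acts as a source moving away from the stationary detector: f₂ = f₁ · v/(v + u) = 84945 × 345/346 ≈ 84700 Hz.
Equivalently f₂ = f₀ · (v − u)/(v + u).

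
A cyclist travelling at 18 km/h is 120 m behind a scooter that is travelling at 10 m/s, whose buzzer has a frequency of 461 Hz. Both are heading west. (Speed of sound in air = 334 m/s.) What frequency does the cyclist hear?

18 km/h = 5 m/s.
The cyclist is behind, so the scooter is moving away from it while the cyclist is moving toward the scooter.
Both move, so f' = f · (v + v_o)/(v + v_s).
f' = 461 × (334 + 5)/(334 + 10) = 461 × 339/344 ≈ 454 Hz.

454 Hz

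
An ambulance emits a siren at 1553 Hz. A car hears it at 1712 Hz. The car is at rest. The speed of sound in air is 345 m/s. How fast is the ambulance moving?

f' > f, so the ambulance is approaching.
f' = f · v/(v − v_s) ⇒ v_s = v · |1 − f/f'|.
v_s = 345 × |1 − 1553/1712| = 345 × 0.09287 ≈ 32 m/s.

32 m/s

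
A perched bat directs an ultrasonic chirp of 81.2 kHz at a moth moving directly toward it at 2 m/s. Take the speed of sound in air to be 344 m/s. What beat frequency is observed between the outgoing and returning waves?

950 Hz

At the moth (a moving observer), f₁ = f₀ · (v + u)/v = 81.2 × 346/344 ≈ 81.672 kHz.
On reflection it acts as a source moving toward the stationary detector: f₂ = f₁ · v/(v − u) = 81.672 × 344/342 ≈ 82.150 kHz.
Beat frequency (with f₀ = 81200 Hz): |f₂ − f₀| = 2u·f₀/(v − u) = 2 × 2 × 81200/342 ≈ 950 Hz.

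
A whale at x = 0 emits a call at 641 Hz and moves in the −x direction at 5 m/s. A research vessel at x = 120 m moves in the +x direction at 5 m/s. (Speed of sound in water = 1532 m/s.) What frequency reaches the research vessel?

The observer lies on the +x side, so the source is heading away from the observer and the observer is heading away from the source.
Both move, so f' = f · (v − v_o)/(v + v_s).
f' = 641 × (1532 − 5)/(1532 + 5) = 641 × 1527/1537 ≈ 637 Hz.

637 Hz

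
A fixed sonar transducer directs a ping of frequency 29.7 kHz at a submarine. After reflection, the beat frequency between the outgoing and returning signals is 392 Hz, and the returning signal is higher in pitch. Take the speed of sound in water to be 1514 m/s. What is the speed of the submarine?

9.9 m/s

Double Doppler shift off a moving reflector: f₂ = f₀ · (v + u)/(v − u) (u > 0 toward emitter).
Returning signal is higher, so f₂ = f₀ + Δf = 29700 + 392 = 30092 Hz.
Rearranging, u = v · (f₂ − f₀)/(f₂ + f₀) = 1514 × 392/59792 ≈ 9.9 m/s.
So the submarine is moving at 9.9 m/s toward the emitter.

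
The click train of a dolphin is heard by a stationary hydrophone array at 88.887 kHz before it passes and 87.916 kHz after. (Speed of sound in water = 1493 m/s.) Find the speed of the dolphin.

8.2 m/s

f₁/f₂ = (v + v_s)/(v − v_s), so v_s = v · (f₁ − f₂)/(f₁ + f₂).
v_s = 1493 × (88.887 − 87.916)/(88.887 + 87.916) = 1493 × 0.971/176.803 ≈ 8.2 m/s.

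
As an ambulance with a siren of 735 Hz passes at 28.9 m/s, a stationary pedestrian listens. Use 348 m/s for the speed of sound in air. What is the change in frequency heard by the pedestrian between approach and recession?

Approaching: f₁ = f · v/(v − v_s) = 735 × 348/319.1 ≈ 802 Hz.
Receding: f₂ = f · v/(v + v_s) = 735 × 348/376.9 ≈ 679 Hz.
Drop: f₁ − f₂ = 2f·v·v_s/(v² − v_s²) = 2 × 735 × 348 × 28.9/(348² − 28.9²) ≈ 123 Hz.

123 Hz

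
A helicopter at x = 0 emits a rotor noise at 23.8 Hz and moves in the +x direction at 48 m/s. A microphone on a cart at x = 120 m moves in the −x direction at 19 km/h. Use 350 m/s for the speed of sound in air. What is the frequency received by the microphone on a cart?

28.0 Hz

19 km/h = 5.278 m/s.
The observer lies on the +x side, so the source is heading toward the observer and the observer is heading toward the source.
With source approaching and observer approaching, f' = f · (v + v_o)/(v − v_s).
f' = 23.8 × (350 + 5.278)/(350 − 48) = 23.8 × 355.28/302 ≈ 28.0 Hz.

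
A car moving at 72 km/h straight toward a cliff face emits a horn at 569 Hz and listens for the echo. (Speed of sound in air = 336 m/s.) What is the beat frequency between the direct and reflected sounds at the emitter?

72 Hz

72 km/h = 20 m/s.
The cliff face receives the sound from a moving source: f₁ = f₀ · v/(v − v_e) = 569 × 336/316 ≈ 605.0 Hz.
On the return leg the car is a moving observer: f₂ = f₁ · (v + v_e)/v = 605.0 × 356/336 ≈ 641.0 Hz.
Equivalently f₂ = f₀ · (v + v_e)/(v − v_e).
Beat against the emitted tone: |f₂ − f₀| = 2v_e·f₀/(v − v_e) = 2 × 20 × 569/316 ≈ 72 Hz.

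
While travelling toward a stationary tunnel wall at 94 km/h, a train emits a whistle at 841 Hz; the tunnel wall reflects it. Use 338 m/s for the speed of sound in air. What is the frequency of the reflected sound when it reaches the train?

982 Hz

94 km/h = 26.11 m/s.
The tunnel wall receives the sound from a moving source: f₁ = f₀ · v/(v − v_e) = 841 × 338/311.89 ≈ 911 Hz.
On the return leg the train is a moving observer: f₂ = f₁ · (v + v_e)/v = 911 × 364.11/338 ≈ 982 Hz.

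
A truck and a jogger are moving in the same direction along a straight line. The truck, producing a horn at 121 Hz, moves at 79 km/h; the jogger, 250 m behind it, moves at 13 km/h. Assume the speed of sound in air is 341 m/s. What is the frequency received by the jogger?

115 Hz

79 km/h = 21.94 m/s; 13 km/h = 3.611 m/s.
The jogger is behind, so the truck is moving away from it while the jogger is moving toward the truck.
Both move, so f' = f · (v + v_o)/(v + v_s).
f' = 121 × (341 + 3.611)/(341 + 21.94) = 121 × 344.61/362.94 ≈ 115 Hz.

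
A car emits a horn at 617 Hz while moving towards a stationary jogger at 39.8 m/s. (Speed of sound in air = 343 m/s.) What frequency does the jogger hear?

698 Hz

Moving source, stationary observer: f' = f · v/(v − v_s) since the source is approaching.
f' = 617 × 343/(343 − 39.8) = 617 × 343/303.2 ≈ 698 Hz.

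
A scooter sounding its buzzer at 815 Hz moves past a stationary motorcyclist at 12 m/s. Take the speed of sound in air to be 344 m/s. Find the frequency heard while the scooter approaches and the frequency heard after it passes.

844 Hz approaching; 788 Hz receding

Approaching: f₁ = f · v/(v − v_s) = 815 × 344/332 ≈ 844 Hz.
Receding: f₂ = f · v/(v + v_s) = 815 × 344/356 ≈ 788 Hz.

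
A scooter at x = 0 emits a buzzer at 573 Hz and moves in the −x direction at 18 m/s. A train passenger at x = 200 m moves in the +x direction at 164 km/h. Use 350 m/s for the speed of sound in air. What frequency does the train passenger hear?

164 km/h = 45.56 m/s.
The observer lies on the +x side, so the source is heading away from the observer and the observer is heading away from the source.
With source receding and observer receding, f' = f · (v − v_o)/(v + v_s).
f' = 573 × (350 − 45.56)/(350 + 18) = 573 × 304.44/368 ≈ 474 Hz.

474 Hz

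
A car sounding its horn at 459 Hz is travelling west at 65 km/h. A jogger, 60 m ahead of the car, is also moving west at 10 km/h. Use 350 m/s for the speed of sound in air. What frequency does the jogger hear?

65 km/h = 18.06 m/s; 10 km/h = 2.778 m/s.
The jogger is ahead, so the car is moving toward it while the jogger is moving away from the car.
Both move, so f' = f · (v − v_o)/(v − v_s).
f' = 459 × (350 − 2.778)/(350 − 18.06) = 459 × 347.22/331.94 ≈ 480 Hz.

480 Hz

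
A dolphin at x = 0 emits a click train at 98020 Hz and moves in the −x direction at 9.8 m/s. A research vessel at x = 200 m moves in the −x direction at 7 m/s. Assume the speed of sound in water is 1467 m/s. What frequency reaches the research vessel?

97834 Hz

The observer lies on the +x side, so the source is heading away from the observer and the observer is heading toward the source.
General Doppler shift: f' = f · (v + v_o)/(v + v_s).
f' = 98020 × (1467 + 7)/(1467 + 9.8) = 98020 × 1474/1476.8 ≈ 97834 Hz.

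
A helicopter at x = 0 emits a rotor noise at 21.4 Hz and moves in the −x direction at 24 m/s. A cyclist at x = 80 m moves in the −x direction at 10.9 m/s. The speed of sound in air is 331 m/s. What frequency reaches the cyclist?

20.6 Hz

The observer lies on the +x side, so the source is heading away from the observer and the observer is heading toward the source.
With source receding and observer approaching, f' = f · (v + v_o)/(v + v_s).
f' = 21.4 × (331 + 10.9)/(331 + 24) = 21.4 × 341.9/355 ≈ 20.6 Hz.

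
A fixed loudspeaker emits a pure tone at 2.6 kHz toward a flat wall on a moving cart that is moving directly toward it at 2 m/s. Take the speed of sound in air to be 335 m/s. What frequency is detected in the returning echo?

2.63 kHz

The flat wall on a moving cart first receives the wave as a moving observer: f₁ = f₀ · (v + u)/v = 2.6 × (335 + 2)/335 ≈ 2.62 kHz.
The reflection then acts as a moving source: f₂ = f₁ · v/(v − u) ≈ 2.63 kHz.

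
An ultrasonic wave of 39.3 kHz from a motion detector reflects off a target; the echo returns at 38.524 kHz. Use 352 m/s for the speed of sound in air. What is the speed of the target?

Double Doppler shift off a moving reflector: f₂ = f₀ · (v + u)/(v − u) (u > 0 toward emitter).
Rearranging, u = v · (f₂ − f₀)/(f₂ + f₀) = 352 × -0.776/77.824 ≈ -3.5 m/s.
So the target is moving at 3.5 m/s away from the emitter.

3.5 m/s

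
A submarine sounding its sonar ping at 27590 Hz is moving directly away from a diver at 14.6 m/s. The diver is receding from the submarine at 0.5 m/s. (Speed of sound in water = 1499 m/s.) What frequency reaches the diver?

With source receding and observer receding, f' = f · (v − v_o)/(v + v_s).
f' = 27590 × (1499 − 0.5)/(1499 + 14.6) = 27590 × 1498.5/1513.6 ≈ 27315 Hz.

27315 Hz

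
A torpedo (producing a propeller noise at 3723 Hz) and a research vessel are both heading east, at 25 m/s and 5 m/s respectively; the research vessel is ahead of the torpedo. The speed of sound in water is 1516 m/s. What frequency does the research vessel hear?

3773 Hz

The research vessel is ahead, so the torpedo is moving toward it while the research vessel is moving away from the torpedo.
Both move, so f' = f · (v − v_o)/(v − v_s).
f' = 3723 × (1516 − 5)/(1516 − 25) = 3723 × 1511/1491 ≈ 3773 Hz.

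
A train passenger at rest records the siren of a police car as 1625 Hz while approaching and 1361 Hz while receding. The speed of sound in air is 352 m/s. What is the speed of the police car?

31 m/s

f₁/f₂ = (v + v_s)/(v − v_s), so v_s = v · (f₁ − f₂)/(f₁ + f₂).
v_s = 352 × (1625 − 1361)/(1625 + 1361) = 352 × 264/2986 ≈ 31 m/s.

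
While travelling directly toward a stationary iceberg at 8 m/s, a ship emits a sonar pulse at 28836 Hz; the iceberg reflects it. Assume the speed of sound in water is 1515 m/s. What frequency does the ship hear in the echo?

The iceberg receives the sound from a moving source: f₁ = f₀ · v/(v − v_e) = 28836 × 1515/1507 ≈ 28989 Hz.
On the return leg the ship is a moving observer: f₂ = f₁ · (v + v_e)/v = 28989 × 1523/1515 ≈ 29142 Hz.

29142 Hz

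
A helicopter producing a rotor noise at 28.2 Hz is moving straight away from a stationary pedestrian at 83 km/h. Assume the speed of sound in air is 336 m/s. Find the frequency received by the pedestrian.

83 km/h = 23.06 m/s.
Moving source, stationary observer: f' = f · v/(v + v_s) since the source is receding.
f' = 28.2 × 336/(336 + 23.06) = 28.2 × 336/359.1 ≈ 26.4 Hz.

26.4 Hz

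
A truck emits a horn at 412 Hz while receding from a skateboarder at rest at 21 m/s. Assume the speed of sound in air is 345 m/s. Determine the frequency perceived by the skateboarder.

388 Hz

Moving source, stationary observer: f' = f · v/(v + v_s) since the source is receding.
f' = 412 × 345/(345 + 21) = 412 × 345/366 ≈ 388 Hz.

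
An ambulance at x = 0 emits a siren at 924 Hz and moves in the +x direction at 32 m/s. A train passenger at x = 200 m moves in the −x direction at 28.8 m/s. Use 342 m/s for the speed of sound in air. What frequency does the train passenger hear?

The observer lies on the +x side, so the source is heading toward the observer and the observer is heading toward the source.
With source approaching and observer approaching, f' = f · (v + v_o)/(v − v_s).
f' = 924 × (342 + 28.8)/(342 − 32) = 924 × 370.8/310 ≈ 1105 Hz.

1105 Hz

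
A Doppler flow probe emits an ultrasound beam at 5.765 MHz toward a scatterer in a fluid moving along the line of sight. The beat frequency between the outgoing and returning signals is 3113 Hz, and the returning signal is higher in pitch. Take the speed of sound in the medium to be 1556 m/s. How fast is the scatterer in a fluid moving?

0.42 m/s

Double Doppler shift off a moving reflector: f₂ = f₀ · (v + u)/(v − u) (u > 0 toward emitter).
Returning signal is higher, so f₂ = f₀ + Δf = 5765000 + 3113 = 5768113 Hz.
Rearranging, u = v · (f₂ − f₀)/(f₂ + f₀) = 1556 × 3113/11533113 ≈ 0.42 m/s.
So the scatterer in a fluid is moving at 0.42 m/s toward the emitter.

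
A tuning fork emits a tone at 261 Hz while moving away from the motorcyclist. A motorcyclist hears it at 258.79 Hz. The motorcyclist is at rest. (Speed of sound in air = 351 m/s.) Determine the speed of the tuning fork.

f' = f · v/(v + v_s) ⇒ v_s = v · |1 − f/f'|.
v_s = 351 × |1 − 261/258.79| = 351 × 0.00854 ≈ 3.00 m/s.

3.00 m/s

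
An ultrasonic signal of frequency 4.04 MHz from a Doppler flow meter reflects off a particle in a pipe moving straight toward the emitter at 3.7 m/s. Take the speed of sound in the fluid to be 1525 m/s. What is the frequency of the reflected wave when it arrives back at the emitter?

4.060 MHz

The particle in a pipe first receives the wave as a moving observer: f₁ = f₀ · (v + u)/v = 4.04 × (1525 + 3.7)/1525 ≈ 4.050 MHz.
The reflection then acts as a moving source: f₂ = f₁ · v/(v − u) ≈ 4.060 MHz.
Equivalently f₂ = f₀ · (v + u)/(v − u).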